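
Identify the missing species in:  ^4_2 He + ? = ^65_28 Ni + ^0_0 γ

Conserve mass number: 4 + A = 65 + 0, so A = 61.
Conserve atomic number: 2 + Z = 28 + 0, so Z = 26.
Z = 26 is iron, so the species is ^61_26 Fe.

Fe-61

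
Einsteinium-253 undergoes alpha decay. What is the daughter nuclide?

Alpha decay: mass number changes by -4, atomic number by -2.
A: 253 − 4 = 249; Z: 99 − 2 = 97.
Z = 97 is berkelium, so the daughter is berkelium-249.

Bk-249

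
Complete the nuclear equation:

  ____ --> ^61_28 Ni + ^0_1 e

Conserve mass number: A = 61 + 0, so A = 61.
Conserve atomic number: Z = 28 + 1, so Z = 29.
Z = 29 is copper, so the species is ^61_29 Cu.

Cu-61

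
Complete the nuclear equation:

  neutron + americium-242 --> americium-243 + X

gamma ray

Conserve mass number: 1 + 242 = 243 + A, so A = 0.
Conserve atomic number: 0 + 95 = 95 + Z, so Z = 0.
A = 0 and Z = 0 is γ — a gamma ray.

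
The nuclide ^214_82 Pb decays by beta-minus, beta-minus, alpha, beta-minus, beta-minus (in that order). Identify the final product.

Po-210

Start: (A, Z) = (214, 82).
After β⁻: (214, 83).
After β⁻: (214, 84).
After α: (210, 82).
After β⁻: (210, 83).
After β⁻: (210, 84).
Z = 84 is polonium.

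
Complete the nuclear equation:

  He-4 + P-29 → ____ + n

Cl-32

Conserve mass number: 4 + 29 = A + 1, so A = 32.
Conserve atomic number: 2 + 15 = Z + 0, so Z = 17.
Z = 17 is chlorine, so the species is Cl-32.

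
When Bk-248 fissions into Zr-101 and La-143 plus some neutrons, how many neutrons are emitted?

Conserve mass number: 248 = 101 + 143 + k, so k = 248 − 244 = 4.
Check atomic number: 97 = 40 + 57 + 0 = 97. ✓

4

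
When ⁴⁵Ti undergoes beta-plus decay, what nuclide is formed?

Beta-plus decay: mass number changes by +0, atomic number by -1.
A: 45 = 45; Z: 22 − 1 = 21.
Z = 21 is scandium, so the daughter is ⁴⁵Sc.

Sc-45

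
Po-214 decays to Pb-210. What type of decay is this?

alpha decay

ΔA = 210 − 214 = -4; ΔZ = 82 − 84 = -2.
A drops by 4 and Z drops by 2 — the signature of alpha emission.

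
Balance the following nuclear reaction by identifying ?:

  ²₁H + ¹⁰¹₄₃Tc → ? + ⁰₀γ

Conserve mass number: 2 + 101 = A + 0, so A = 103.
Conserve atomic number: 1 + 43 = Z + 0, so Z = 44.
Z = 44 is ruthenium, so the species is ¹⁰³₄₄Ru.

Ru-103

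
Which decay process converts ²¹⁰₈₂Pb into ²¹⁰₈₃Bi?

ΔA = 210 − 210 = 0; ΔZ = 83 − 82 = +1.
A is unchanged and Z rises by 1 — a neutron has become a proton (β⁻ decay).

beta-minus decay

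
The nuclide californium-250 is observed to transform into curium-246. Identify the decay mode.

alpha decay

ΔA = 246 − 250 = -4; ΔZ = 96 − 98 = -2.
A drops by 4 and Z drops by 2 — the signature of alpha emission.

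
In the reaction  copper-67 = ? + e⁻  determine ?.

Zn-67

Conserve mass number: 67 = A + 0, so A = 67.
Conserve atomic number: 29 = Z − 1, so Z = 30.
Z = 30 is zinc, so the species is zinc-67.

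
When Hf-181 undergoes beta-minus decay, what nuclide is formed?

Ta-181

Beta-minus decay: mass number changes by +0, atomic number by +1.
A: 181 = 181; Z: 72 + 1 = 73.
Z = 73 is tantalum, so the daughter is Ta-181.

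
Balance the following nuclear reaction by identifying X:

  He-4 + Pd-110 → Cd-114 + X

gamma ray

Conserve mass number: 4 + 110 = 114 + A, so A = 0.
Conserve atomic number: 2 + 46 = 48 + Z, so Z = 0.
A = 0 and Z = 0 is γ — a gamma ray.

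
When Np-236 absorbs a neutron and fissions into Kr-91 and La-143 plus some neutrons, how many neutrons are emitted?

Conserve mass number: 237 = 91 + 143 + k, so k = 237 − 234 = 3.
Check atomic number: 93 = 36 + 57 + 0 = 93. ✓

3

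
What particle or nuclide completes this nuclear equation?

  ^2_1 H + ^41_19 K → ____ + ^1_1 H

K-42

Conserve mass number: 2 + 41 = A + 1, so A = 42.
Conserve atomic number: 1 + 19 = Z + 1, so Z = 19.
Z = 19 is potassium, so the species is ^42_19 K.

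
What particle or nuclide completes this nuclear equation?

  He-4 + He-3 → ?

Be-7

Conserve mass number: 4 + 3 = A, so A = 7.
Conserve atomic number: 2 + 2 = Z, so Z = 4.
Z = 4 is beryllium, so the species is Be-7.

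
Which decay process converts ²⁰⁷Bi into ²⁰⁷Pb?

beta-plus decay or electron capture

ΔA = 207 − 207 = 0; ΔZ = 82 − 83 = -1.
A is unchanged and Z drops by 1 — a proton has become a neutron (β⁺ emission or electron capture).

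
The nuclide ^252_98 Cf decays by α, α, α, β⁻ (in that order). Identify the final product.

Start: (A, Z) = (252, 98).
After α: (248, 96).
After α: (244, 94).
After α: (240, 92).
After β⁻: (240, 93).
Z = 93 is neptunium.

Np-240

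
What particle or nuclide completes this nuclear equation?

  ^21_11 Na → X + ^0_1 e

Conserve mass number: 21 = A + 0, so A = 21.
Conserve atomic number: 11 = Z + 1, so Z = 10.
Z = 10 is neon, so the species is ^21_10 Ne.

Ne-21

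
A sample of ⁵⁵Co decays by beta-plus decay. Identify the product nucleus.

Beta-plus decay: mass number changes by +0, atomic number by -1.
A: 55 = 55; Z: 27 − 1 = 26.
Z = 26 is iron, so the daughter is ⁵⁵Fe.

Fe-55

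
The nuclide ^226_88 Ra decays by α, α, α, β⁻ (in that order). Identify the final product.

Bi-214

Start: (A, Z) = (226, 88).
After α: (222, 86).
After α: (218, 84).
After α: (214, 82).
After β⁻: (214, 83).
Z = 83 is bismuth.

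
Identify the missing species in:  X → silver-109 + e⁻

Pd-109

Conserve mass number: A = 109 + 0, so A = 109.
Conserve atomic number: Z = 47 − 1, so Z = 46.
Z = 46 is palladium, so the species is palladium-109.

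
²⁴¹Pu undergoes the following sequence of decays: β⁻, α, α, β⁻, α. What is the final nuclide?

Start: (A, Z) = (241, 94).
After β⁻: (241, 95).
After α: (237, 93).
After α: (233, 91).
After β⁻: (233, 92).
After α: (229, 90).
Z = 90 is thorium.

Th-229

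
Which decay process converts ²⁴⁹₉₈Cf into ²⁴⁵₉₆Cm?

alpha decay

ΔA = 245 − 249 = -4; ΔZ = 96 − 98 = -2.
A drops by 4 and Z drops by 2 — the signature of alpha emission.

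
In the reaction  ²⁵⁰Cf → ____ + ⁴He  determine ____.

Cm-246

Conserve mass number: 250 = A + 4, so A = 246.
Conserve atomic number: 98 = Z + 2, so Z = 96.
Z = 96 is curium, so the species is ²⁴⁶Cm.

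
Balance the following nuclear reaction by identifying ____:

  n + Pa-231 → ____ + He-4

Ac-228

Conserve mass number: 1 + 231 = A + 4, so A = 228.
Conserve atomic number: 0 + 91 = Z + 2, so Z = 89.
Z = 89 is actinium, so the species is Ac-228.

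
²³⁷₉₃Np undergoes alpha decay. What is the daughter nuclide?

Alpha decay: mass number changes by -4, atomic number by -2.
A: 237 − 4 = 233; Z: 93 − 2 = 91.
Z = 91 is protactinium, so the daughter is ²³³₉₁Pa.

Pa-233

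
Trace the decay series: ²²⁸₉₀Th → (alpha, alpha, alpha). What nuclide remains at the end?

Po-216

Start: (A, Z) = (228, 90).
After α: (224, 88).
After α: (220, 86).
After α: (216, 84).
Z = 84 is polonium.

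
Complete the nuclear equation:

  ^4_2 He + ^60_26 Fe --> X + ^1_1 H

Co-63

Conserve mass number: 4 + 60 = A + 1, so A = 63.
Conserve atomic number: 2 + 26 = Z + 1, so Z = 27.
Z = 27 is cobalt, so the species is ^63_27 Co.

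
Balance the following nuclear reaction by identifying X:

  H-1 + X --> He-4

Conserve mass number: 1 + A = 4, so A = 3.
Conserve atomic number: 1 + Z = 2, so Z = 1.
A = 3 and Z = 1 is H-3 — a triton.

triton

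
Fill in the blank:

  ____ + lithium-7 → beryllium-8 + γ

Conserve mass number: A + 7 = 8 + 0, so A = 1.
Conserve atomic number: Z + 3 = 4 + 0, so Z = 1.
A = 1 and Z = 1 is hydrogen-1 — a proton.

proton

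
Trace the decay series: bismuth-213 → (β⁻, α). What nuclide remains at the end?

Start: (A, Z) = (213, 83).
After β⁻: (213, 84).
After α: (209, 82).
Z = 82 is lead.

Pb-209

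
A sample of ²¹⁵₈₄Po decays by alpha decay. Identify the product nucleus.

Pb-211

Alpha decay: mass number changes by -4, atomic number by -2.
A: 215 − 4 = 211; Z: 84 − 2 = 82.
Z = 82 is lead, so the daughter is ²¹¹₈₂Pb.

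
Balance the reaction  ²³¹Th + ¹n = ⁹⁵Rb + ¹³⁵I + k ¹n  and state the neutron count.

Conserve mass number: 232 = 95 + 135 + k, so k = 232 − 230 = 2.
Check atomic number: 90 = 37 + 53 + 0 = 90. ✓

2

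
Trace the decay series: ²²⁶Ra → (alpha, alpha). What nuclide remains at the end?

Po-218

Start: (A, Z) = (226, 88).
After α: (222, 86).
After α: (218, 84).
Z = 84 is polonium.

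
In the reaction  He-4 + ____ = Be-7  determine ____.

Conserve mass number: 4 + A = 7, so A = 3.
Conserve atomic number: 2 + Z = 4, so Z = 2.
Z = 2 is helium, so the species is He-3.

He-3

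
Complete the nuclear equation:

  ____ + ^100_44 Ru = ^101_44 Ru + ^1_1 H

deuteron

Conserve mass number: A + 100 = 101 + 1, so A = 2.
Conserve atomic number: Z + 44 = 44 + 1, so Z = 1.
A = 2 and Z = 1 is ^2_1 H — a deuteron.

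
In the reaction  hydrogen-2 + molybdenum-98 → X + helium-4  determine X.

Nb-96

Conserve mass number: 2 + 98 = A + 4, so A = 96.
Conserve atomic number: 1 + 42 = Z + 2, so Z = 41.
Z = 41 is niobium, so the species is niobium-96.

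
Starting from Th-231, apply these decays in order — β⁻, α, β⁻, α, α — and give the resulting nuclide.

Start: (A, Z) = (231, 90).
After β⁻: (231, 91).
After α: (227, 89).
After β⁻: (227, 90).
After α: (223, 88).
After α: (219, 86).
Z = 86 is radon.

Rn-219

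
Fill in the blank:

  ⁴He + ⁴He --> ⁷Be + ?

neutron

Conserve mass number: 4 + 4 = 7 + A, so A = 1.
Conserve atomic number: 2 + 2 = 4 + Z, so Z = 0.
A = 1 and Z = 0 is ¹n — a neutron.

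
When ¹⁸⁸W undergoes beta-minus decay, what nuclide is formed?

Beta-minus decay: mass number changes by +0, atomic number by +1.
A: 188 = 188; Z: 74 + 1 = 75.
Z = 75 is rhenium, so the daughter is ¹⁸⁸Re.

Re-188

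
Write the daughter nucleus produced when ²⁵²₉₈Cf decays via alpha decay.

Alpha decay: mass number changes by -4, atomic number by -2.
A: 252 − 4 = 248; Z: 98 − 2 = 96.
Z = 96 is curium, so the daughter is ²⁴⁸₉₆Cm.

Cm-248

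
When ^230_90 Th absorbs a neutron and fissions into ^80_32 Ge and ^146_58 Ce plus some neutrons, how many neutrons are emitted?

5

Conserve mass number: 231 = 80 + 146 + k, so k = 231 − 226 = 5.
Check atomic number: 90 = 32 + 58 + 0 = 90. ✓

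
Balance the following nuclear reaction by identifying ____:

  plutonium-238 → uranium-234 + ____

alpha particle

Conserve mass number: 238 = 234 + A, so A = 4.
Conserve atomic number: 94 = 92 + Z, so Z = 2.
A = 4 and Z = 2 is helium-4 — an alpha particle.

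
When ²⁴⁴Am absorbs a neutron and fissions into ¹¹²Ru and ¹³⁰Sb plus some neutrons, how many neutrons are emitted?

Conserve mass number: 245 = 112 + 130 + k, so k = 245 − 242 = 3.
Check atomic number: 95 = 44 + 51 + 0 = 95. ✓

3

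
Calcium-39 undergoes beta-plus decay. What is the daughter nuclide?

K-39

Beta-plus decay: mass number changes by +0, atomic number by -1.
A: 39 = 39; Z: 20 − 1 = 19.
Z = 19 is potassium, so the daughter is potassium-39.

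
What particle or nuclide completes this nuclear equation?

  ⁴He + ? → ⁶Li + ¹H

He-3

Conserve mass number: 4 + A = 6 + 1, so A = 3.
Conserve atomic number: 2 + Z = 3 + 1, so Z = 2.
Z = 2 is helium, so the species is ³He.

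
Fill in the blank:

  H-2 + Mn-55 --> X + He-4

Conserve mass number: 2 + 55 = A + 4, so A = 53.
Conserve atomic number: 1 + 25 = Z + 2, so Z = 24.
Z = 24 is chromium, so the species is Cr-53.

Cr-53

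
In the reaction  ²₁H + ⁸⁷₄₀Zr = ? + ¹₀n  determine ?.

Nb-88

Conserve mass number: 2 + 87 = A + 1, so A = 88.
Conserve atomic number: 1 + 40 = Z + 0, so Z = 41.
Z = 41 is niobium, so the species is ⁸⁸₄₁Nb.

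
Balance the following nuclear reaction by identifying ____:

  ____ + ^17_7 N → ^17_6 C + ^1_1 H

Conserve mass number: A + 17 = 17 + 1, so A = 1.
Conserve atomic number: Z + 7 = 6 + 1, so Z = 0.
A = 1 and Z = 0 is ^1_0 n — a neutron.

neutron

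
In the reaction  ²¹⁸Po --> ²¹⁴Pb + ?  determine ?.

Conserve mass number: 218 = 214 + A, so A = 4.
Conserve atomic number: 84 = 82 + Z, so Z = 2.
A = 4 and Z = 2 is ⁴He — an alpha particle.

alpha particle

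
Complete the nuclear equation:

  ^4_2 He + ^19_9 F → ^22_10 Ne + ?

Conserve mass number: 4 + 19 = 22 + A, so A = 1.
Conserve atomic number: 2 + 9 = 10 + Z, so Z = 1.
A = 1 and Z = 1 is ^1_1 H — a proton.

proton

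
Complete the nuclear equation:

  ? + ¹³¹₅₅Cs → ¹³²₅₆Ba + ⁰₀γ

proton

Conserve mass number: A + 131 = 132 + 0, so A = 1.
Conserve atomic number: Z + 55 = 56 + 0, so Z = 1.
A = 1 and Z = 1 is ¹₁H — a proton.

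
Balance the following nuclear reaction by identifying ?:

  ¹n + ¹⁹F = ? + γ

Conserve mass number: 1 + 19 = A + 0, so A = 20.
Conserve atomic number: 0 + 9 = Z + 0, so Z = 9.
Z = 9 is fluorine, so the species is ²⁰F.

F-20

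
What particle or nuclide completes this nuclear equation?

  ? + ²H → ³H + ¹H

Conserve mass number: A + 2 = 3 + 1, so A = 2.
Conserve atomic number: Z + 1 = 1 + 1, so Z = 1.
A = 2 and Z = 1 is ²H — a deuteron.

deuteron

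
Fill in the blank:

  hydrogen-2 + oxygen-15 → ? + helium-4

N-13

Conserve mass number: 2 + 15 = A + 4, so A = 13.
Conserve atomic number: 1 + 8 = Z + 2, so Z = 7.
Z = 7 is nitrogen, so the species is nitrogen-13.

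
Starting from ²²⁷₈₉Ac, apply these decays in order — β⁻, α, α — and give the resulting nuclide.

Rn-219

Start: (A, Z) = (227, 89).
After β⁻: (227, 90).
After α: (223, 88).
After α: (219, 86).
Z = 86 is radon.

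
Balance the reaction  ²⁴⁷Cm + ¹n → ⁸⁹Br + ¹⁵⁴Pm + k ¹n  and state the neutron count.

Conserve mass number: 248 = 89 + 154 + k, so k = 248 − 243 = 5.
Check atomic number: 96 = 35 + 61 + 0 = 96. ✓

5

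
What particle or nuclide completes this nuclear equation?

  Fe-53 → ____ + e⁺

Conserve mass number: 53 = A + 0, so A = 53.
Conserve atomic number: 26 = Z + 1, so Z = 25.
Z = 25 is manganese, so the species is Mn-53.

Mn-53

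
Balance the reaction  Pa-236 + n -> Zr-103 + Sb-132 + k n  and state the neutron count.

Conserve mass number: 237 = 103 + 132 + k, so k = 237 − 235 = 2.
Check atomic number: 91 = 40 + 51 + 0 = 91. ✓

2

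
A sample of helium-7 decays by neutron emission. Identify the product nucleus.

Neutron emission: mass number changes by -1, atomic number by +0.
A: 7 − 1 = 6; Z: 2 = 2.
Z = 2 is helium, so the daughter is helium-6.

He-6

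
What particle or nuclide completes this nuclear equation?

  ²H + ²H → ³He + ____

neutron

Conserve mass number: 2 + 2 = 3 + A, so A = 1.
Conserve atomic number: 1 + 1 = 2 + Z, so Z = 0.
A = 1 and Z = 0 is ¹n — a neutron.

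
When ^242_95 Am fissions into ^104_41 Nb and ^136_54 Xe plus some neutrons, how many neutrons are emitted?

Conserve mass number: 242 = 104 + 136 + k, so k = 242 − 240 = 2.
Check atomic number: 95 = 41 + 54 + 0 = 95. ✓

2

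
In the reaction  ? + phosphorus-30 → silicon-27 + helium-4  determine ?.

Conserve mass number: A + 30 = 27 + 4, so A = 1.
Conserve atomic number: Z + 15 = 14 + 2, so Z = 1.
A = 1 and Z = 1 is hydrogen-1 — a proton.

proton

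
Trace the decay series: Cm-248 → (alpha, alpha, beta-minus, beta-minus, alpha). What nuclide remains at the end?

Start: (A, Z) = (248, 96).
After α: (244, 94).
After α: (240, 92).
After β⁻: (240, 93).
After β⁻: (240, 94).
After α: (236, 92).
Z = 92 is uranium.

U-236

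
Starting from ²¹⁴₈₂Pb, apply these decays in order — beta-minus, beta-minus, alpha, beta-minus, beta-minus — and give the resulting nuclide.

Start: (A, Z) = (214, 82).
After β⁻: (214, 83).
After β⁻: (214, 84).
After α: (210, 82).
After β⁻: (210, 83).
After β⁻: (210, 84).
Z = 84 is polonium.

Po-210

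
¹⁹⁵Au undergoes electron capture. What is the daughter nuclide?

Electron capture: mass number changes by +0, atomic number by -1.
A: 195 = 195; Z: 79 − 1 = 78.
Z = 78 is platinum, so the daughter is ¹⁹⁵Pt.

Pt-195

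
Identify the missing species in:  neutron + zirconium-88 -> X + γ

Zr-89

Conserve mass number: 1 + 88 = A + 0, so A = 89.
Conserve atomic number: 0 + 40 = Z + 0, so Z = 40.
Z = 40 is zirconium, so the species is zirconium-89.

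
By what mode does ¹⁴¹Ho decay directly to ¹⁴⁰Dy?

proton emission

ΔA = 140 − 141 = -1; ΔZ = 66 − 67 = -1.
A drops by 1 and Z drops by 1 — a proton was emitted.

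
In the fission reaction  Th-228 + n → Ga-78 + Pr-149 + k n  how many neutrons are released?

2

Conserve mass number: 229 = 78 + 149 + k, so k = 229 − 227 = 2.
Check atomic number: 90 = 31 + 59 + 0 = 90. ✓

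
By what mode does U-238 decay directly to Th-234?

ΔA = 234 − 238 = -4; ΔZ = 90 − 92 = -2.
A drops by 4 and Z drops by 2 — the signature of alpha emission.

alpha decay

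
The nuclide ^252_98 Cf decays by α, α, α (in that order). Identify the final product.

Start: (A, Z) = (252, 98).
After α: (248, 96).
After α: (244, 94).
After α: (240, 92).
Z = 92 is uranium.

U-240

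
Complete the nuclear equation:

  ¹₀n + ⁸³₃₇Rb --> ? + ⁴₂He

Br-80

Conserve mass number: 1 + 83 = A + 4, so A = 80.
Conserve atomic number: 0 + 37 = Z + 2, so Z = 35.
Z = 35 is bromine, so the species is ⁸⁰₃₅Br.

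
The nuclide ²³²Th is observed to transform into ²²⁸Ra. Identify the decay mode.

ΔA = 228 − 232 = -4; ΔZ = 88 − 90 = -2.
A drops by 4 and Z drops by 2 — the signature of alpha emission.

alpha decay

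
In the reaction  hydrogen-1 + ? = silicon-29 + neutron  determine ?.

Conserve mass number: 1 + A = 29 + 1, so A = 29.
Conserve atomic number: 1 + Z = 14 + 0, so Z = 13.
Z = 13 is aluminium, so the species is aluminium-29.

Al-29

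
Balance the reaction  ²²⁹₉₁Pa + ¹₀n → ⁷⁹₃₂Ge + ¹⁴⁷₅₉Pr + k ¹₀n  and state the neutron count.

Conserve mass number: 230 = 79 + 147 + k, so k = 230 − 226 = 4.
Check atomic number: 91 = 32 + 59 + 0 = 91. ✓

4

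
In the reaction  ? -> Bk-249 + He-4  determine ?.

Es-253

Conserve mass number: A = 249 + 4, so A = 253.
Conserve atomic number: Z = 97 + 2, so Z = 99.
Z = 99 is einsteinium, so the species is Es-253.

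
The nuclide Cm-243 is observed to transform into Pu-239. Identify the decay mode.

ΔA = 239 − 243 = -4; ΔZ = 94 − 96 = -2.
A drops by 4 and Z drops by 2 — the signature of alpha emission.

alpha decay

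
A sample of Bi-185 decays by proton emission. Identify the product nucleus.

Proton emission: mass number changes by -1, atomic number by -1.
A: 185 − 1 = 184; Z: 83 − 1 = 82.
Z = 82 is lead, so the daughter is Pb-184.

Pb-184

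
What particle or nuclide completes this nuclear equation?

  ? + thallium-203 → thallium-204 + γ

Conserve mass number: A + 203 = 204 + 0, so A = 1.
Conserve atomic number: Z + 81 = 81 + 0, so Z = 0.
A = 1 and Z = 0 is neutron — a neutron.

neutron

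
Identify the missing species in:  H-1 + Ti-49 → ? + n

Conserve mass number: 1 + 49 = A + 1, so A = 49.
Conserve atomic number: 1 + 22 = Z + 0, so Z = 23.
Z = 23 is vanadium, so the species is V-49.

V-49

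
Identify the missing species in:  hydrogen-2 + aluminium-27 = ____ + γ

Si-29

Conserve mass number: 2 + 27 = A + 0, so A = 29.
Conserve atomic number: 1 + 13 = Z + 0, so Z = 14.
Z = 14 is silicon, so the species is silicon-29.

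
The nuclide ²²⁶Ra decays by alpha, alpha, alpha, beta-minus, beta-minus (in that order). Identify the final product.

Po-214

Start: (A, Z) = (226, 88).
After α: (222, 86).
After α: (218, 84).
After α: (214, 82).
After β⁻: (214, 83).
After β⁻: (214, 84).
Z = 84 is polonium.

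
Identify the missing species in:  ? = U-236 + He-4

Conserve mass number: A = 236 + 4, so A = 240.
Conserve atomic number: Z = 92 + 2, so Z = 94.
Z = 94 is plutonium, so the species is Pu-240.

Pu-240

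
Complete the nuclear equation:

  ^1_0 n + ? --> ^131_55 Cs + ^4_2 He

Conserve mass number: 1 + A = 131 + 4, so A = 134.
Conserve atomic number: 0 + Z = 55 + 2, so Z = 57.
Z = 57 is lanthanum, so the species is ^134_57 La.

La-134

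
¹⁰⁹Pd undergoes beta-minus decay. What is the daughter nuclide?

Ag-109

Beta-minus decay: mass number changes by +0, atomic number by +1.
A: 109 = 109; Z: 46 + 1 = 47.
Z = 47 is silver, so the daughter is ¹⁰⁹Ag.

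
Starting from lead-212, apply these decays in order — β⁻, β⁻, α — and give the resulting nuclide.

Pb-208

Start: (A, Z) = (212, 82).
After β⁻: (212, 83).
After β⁻: (212, 84).
After α: (208, 82).
Z = 82 is lead.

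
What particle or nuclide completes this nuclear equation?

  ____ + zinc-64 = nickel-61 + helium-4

Conserve mass number: A + 64 = 61 + 4, so A = 1.
Conserve atomic number: Z + 30 = 28 + 2, so Z = 0.
A = 1 and Z = 0 is neutron — a neutron.

neutron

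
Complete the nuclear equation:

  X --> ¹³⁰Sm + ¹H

Conserve mass number: A = 130 + 1, so A = 131.
Conserve atomic number: Z = 62 + 1, so Z = 63.
Z = 63 is europium, so the species is ¹³¹Eu.

Eu-131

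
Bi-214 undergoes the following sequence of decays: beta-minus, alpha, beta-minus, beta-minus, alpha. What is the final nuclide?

Pb-206

Start: (A, Z) = (214, 83).
After β⁻: (214, 84).
After α: (210, 82).
After β⁻: (210, 83).
After β⁻: (210, 84).
After α: (206, 82).
Z = 82 is lead.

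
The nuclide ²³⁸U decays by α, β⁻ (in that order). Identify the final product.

Start: (A, Z) = (238, 92).
After α: (234, 90).
After β⁻: (234, 91).
Z = 91 is protactinium.

Pa-234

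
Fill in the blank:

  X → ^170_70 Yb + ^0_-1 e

Conserve mass number: A = 170 + 0, so A = 170.
Conserve atomic number: Z = 70 − 1, so Z = 69.
Z = 69 is thulium, so the species is ^170_69 Tm.

Tm-170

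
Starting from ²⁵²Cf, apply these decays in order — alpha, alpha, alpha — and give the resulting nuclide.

Start: (A, Z) = (252, 98).
After α: (248, 96).
After α: (244, 94).
After α: (240, 92).
Z = 92 is uranium.

U-240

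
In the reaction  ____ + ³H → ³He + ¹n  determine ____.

proton

Conserve mass number: A + 3 = 3 + 1, so A = 1.
Conserve atomic number: Z + 1 = 2 + 0, so Z = 1.
A = 1 and Z = 1 is ¹H — a proton.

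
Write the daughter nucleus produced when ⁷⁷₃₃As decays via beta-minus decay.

Se-77

Beta-minus decay: mass number changes by +0, atomic number by +1.
A: 77 = 77; Z: 33 + 1 = 34.
Z = 34 is selenium, so the daughter is ⁷⁷₃₄Se.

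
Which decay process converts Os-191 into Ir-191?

ΔA = 191 − 191 = 0; ΔZ = 77 − 76 = +1.
A is unchanged and Z rises by 1 — a neutron has become a proton (β⁻ decay).

beta-minus decay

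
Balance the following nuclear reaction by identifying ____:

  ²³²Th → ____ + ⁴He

Ra-228

Conserve mass number: 232 = A + 4, so A = 228.
Conserve atomic number: 90 = Z + 2, so Z = 88.
Z = 88 is radium, so the species is ²²⁸Ra.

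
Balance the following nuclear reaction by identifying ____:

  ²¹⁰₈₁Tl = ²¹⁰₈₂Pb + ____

Conserve mass number: 210 = 210 + A, so A = 0.
Conserve atomic number: 81 = 82 + Z, so Z = -1.
A = 0 and Z = -1 is ⁰₋₁e — a beta-minus particle.

beta-minus particle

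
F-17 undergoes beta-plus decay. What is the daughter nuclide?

O-17

Beta-plus decay: mass number changes by +0, atomic number by -1.
A: 17 = 17; Z: 9 − 1 = 8.
Z = 8 is oxygen, so the daughter is O-17.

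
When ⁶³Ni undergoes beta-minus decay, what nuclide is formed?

Cu-63

Beta-minus decay: mass number changes by +0, atomic number by +1.
A: 63 = 63; Z: 28 + 1 = 29.
Z = 29 is copper, so the daughter is ⁶³Cu.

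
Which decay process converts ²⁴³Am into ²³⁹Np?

alpha decay

ΔA = 239 − 243 = -4; ΔZ = 93 − 95 = -2.
A drops by 4 and Z drops by 2 — the signature of alpha emission.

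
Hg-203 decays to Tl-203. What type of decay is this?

beta-minus decay

ΔA = 203 − 203 = 0; ΔZ = 81 − 80 = +1.
A is unchanged and Z rises by 1 — a neutron has become a proton (β⁻ decay).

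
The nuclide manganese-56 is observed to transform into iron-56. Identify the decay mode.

beta-minus decay

ΔA = 56 − 56 = 0; ΔZ = 26 − 25 = +1.
A is unchanged and Z rises by 1 — a neutron has become a proton (β⁻ decay).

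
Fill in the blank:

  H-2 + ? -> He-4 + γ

deuteron

Conserve mass number: 2 + A = 4 + 0, so A = 2.
Conserve atomic number: 1 + Z = 2 + 0, so Z = 1.
A = 2 and Z = 1 is H-2 — a deuteron.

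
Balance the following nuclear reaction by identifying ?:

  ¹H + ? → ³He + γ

deuteron

Conserve mass number: 1 + A = 3 + 0, so A = 2.
Conserve atomic number: 1 + Z = 2 + 0, so Z = 1.
A = 2 and Z = 1 is ²H — a deuteron.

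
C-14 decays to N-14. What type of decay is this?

beta-minus decay

ΔA = 14 − 14 = 0; ΔZ = 7 − 6 = +1.
A is unchanged and Z rises by 1 — a neutron has become a proton (β⁻ decay).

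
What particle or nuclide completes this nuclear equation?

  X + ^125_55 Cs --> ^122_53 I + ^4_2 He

neutron

Conserve mass number: A + 125 = 122 + 4, so A = 1.
Conserve atomic number: Z + 55 = 53 + 2, so Z = 0.
A = 1 and Z = 0 is ^1_0 n — a neutron.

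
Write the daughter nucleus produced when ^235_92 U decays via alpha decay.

Alpha decay: mass number changes by -4, atomic number by -2.
A: 235 − 4 = 231; Z: 92 − 2 = 90.
Z = 90 is thorium, so the daughter is ^231_90 Th.

Th-231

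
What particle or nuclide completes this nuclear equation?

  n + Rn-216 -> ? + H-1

Conserve mass number: 1 + 216 = A + 1, so A = 216.
Conserve atomic number: 0 + 86 = Z + 1, so Z = 85.
Z = 85 is astatine, so the species is At-216.

At-216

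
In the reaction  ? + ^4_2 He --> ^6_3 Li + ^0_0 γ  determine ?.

Conserve mass number: A + 4 = 6 + 0, so A = 2.
Conserve atomic number: Z + 2 = 3 + 0, so Z = 1.
A = 2 and Z = 1 is ^2_1 H — a deuteron.

deuteron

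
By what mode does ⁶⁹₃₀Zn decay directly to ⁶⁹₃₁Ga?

ΔA = 69 − 69 = 0; ΔZ = 31 − 30 = +1.
A is unchanged and Z rises by 1 — a neutron has become a proton (β⁻ decay).

beta-minus decay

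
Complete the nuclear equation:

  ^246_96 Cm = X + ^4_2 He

Conserve mass number: 246 = A + 4, so A = 242.
Conserve atomic number: 96 = Z + 2, so Z = 94.
Z = 94 is plutonium, so the species is ^242_94 Pu.

Pu-242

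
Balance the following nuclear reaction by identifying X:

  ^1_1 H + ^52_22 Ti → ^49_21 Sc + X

Conserve mass number: 1 + 52 = 49 + A, so A = 4.
Conserve atomic number: 1 + 22 = 21 + Z, so Z = 2.
A = 4 and Z = 2 is ^4_2 He — an alpha particle.

alpha particle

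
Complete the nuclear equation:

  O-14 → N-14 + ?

Conserve mass number: 14 = 14 + A, so A = 0.
Conserve atomic number: 8 = 7 + Z, so Z = 1.
A = 0 and Z = 1 is e⁺ — a positron.

positron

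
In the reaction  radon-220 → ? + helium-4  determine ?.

Po-216

Conserve mass number: 220 = A + 4, so A = 216.
Conserve atomic number: 86 = Z + 2, so Z = 84.
Z = 84 is polonium, so the species is polonium-216.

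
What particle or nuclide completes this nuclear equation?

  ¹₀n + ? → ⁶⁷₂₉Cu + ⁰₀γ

Cu-66

Conserve mass number: 1 + A = 67 + 0, so A = 66.
Conserve atomic number: 0 + Z = 29 + 0, so Z = 29.
Z = 29 is copper, so the species is ⁶⁶₂₉Cu.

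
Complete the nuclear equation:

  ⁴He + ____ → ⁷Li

Conserve mass number: 4 + A = 7, so A = 3.
Conserve atomic number: 2 + Z = 3, so Z = 1.
A = 3 and Z = 1 is ³H — a triton.

triton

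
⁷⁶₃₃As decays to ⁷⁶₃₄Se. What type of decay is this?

ΔA = 76 − 76 = 0; ΔZ = 34 − 33 = +1.
A is unchanged and Z rises by 1 — a neutron has become a proton (β⁻ decay).

beta-minus decay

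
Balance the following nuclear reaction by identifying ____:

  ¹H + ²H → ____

He-3

Conserve mass number: 1 + 2 = A, so A = 3.
Conserve atomic number: 1 + 1 = Z, so Z = 2.
Z = 2 is helium, so the species is ³He.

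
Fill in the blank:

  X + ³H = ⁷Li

Conserve mass number: A + 3 = 7, so A = 4.
Conserve atomic number: Z + 1 = 3, so Z = 2.
A = 4 and Z = 2 is ⁴He — an alpha particle.

alpha particle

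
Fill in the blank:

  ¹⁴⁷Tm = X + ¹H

Conserve mass number: 147 = A + 1, so A = 146.
Conserve atomic number: 69 = Z + 1, so Z = 68.
Z = 68 is erbium, so the species is ¹⁴⁶Er.

Er-146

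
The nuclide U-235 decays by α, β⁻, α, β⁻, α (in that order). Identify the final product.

Start: (A, Z) = (235, 92).
After α: (231, 90).
After β⁻: (231, 91).
After α: (227, 89).
After β⁻: (227, 90).
After α: (223, 88).
Z = 88 is radium.

Ra-223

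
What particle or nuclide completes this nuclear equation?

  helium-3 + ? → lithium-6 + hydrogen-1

Conserve mass number: 3 + A = 6 + 1, so A = 4.
Conserve atomic number: 2 + Z = 3 + 1, so Z = 2.
A = 4 and Z = 2 is helium-4 — an alpha particle.

alpha particle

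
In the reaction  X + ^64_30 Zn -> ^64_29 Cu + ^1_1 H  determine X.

Conserve mass number: A + 64 = 64 + 1, so A = 1.
Conserve atomic number: Z + 30 = 29 + 1, so Z = 0.
A = 1 and Z = 0 is ^1_0 n — a neutron.

neutron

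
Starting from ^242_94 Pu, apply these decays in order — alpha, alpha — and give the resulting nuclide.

Start: (A, Z) = (242, 94).
After α: (238, 92).
After α: (234, 90).
Z = 90 is thorium.

Th-234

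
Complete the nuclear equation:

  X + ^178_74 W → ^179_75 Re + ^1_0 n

Conserve mass number: A + 178 = 179 + 1, so A = 2.
Conserve atomic number: Z + 74 = 75 + 0, so Z = 1.
A = 2 and Z = 1 is ^2_1 H — a deuteron.

deuteron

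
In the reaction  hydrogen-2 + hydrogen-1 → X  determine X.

Conserve mass number: 2 + 1 = A, so A = 3.
Conserve atomic number: 1 + 1 = Z, so Z = 2.
Z = 2 is helium, so the species is helium-3.

He-3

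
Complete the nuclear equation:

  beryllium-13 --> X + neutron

Conserve mass number: 13 = A + 1, so A = 12.
Conserve atomic number: 4 = Z + 0, so Z = 4.
Z = 4 is beryllium, so the species is beryllium-12.

Be-12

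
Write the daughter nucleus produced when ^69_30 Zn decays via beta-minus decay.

Ga-69

Beta-minus decay: mass number changes by +0, atomic number by +1.
A: 69 = 69; Z: 30 + 1 = 31.
Z = 31 is gallium, so the daughter is ^69_31 Ga.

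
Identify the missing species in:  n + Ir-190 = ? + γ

Conserve mass number: 1 + 190 = A + 0, so A = 191.
Conserve atomic number: 0 + 77 = Z + 0, so Z = 77.
Z = 77 is iridium, so the species is Ir-191.

Ir-191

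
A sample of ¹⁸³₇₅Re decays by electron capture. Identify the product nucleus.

W-183

Electron capture: mass number changes by +0, atomic number by -1.
A: 183 = 183; Z: 75 − 1 = 74.
Z = 74 is tungsten, so the daughter is ¹⁸³₇₄W.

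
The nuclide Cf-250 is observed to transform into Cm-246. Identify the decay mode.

ΔA = 246 − 250 = -4; ΔZ = 96 − 98 = -2.
A drops by 4 and Z drops by 2 — the signature of alpha emission.

alpha decay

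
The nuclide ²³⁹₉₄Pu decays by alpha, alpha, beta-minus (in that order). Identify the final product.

Start: (A, Z) = (239, 94).
After α: (235, 92).
After α: (231, 90).
After β⁻: (231, 91).
Z = 91 is protactinium.

Pa-231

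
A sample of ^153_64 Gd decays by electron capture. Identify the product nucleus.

Eu-153

Electron capture: mass number changes by +0, atomic number by -1.
A: 153 = 153; Z: 64 − 1 = 63.
Z = 63 is europium, so the daughter is ^153_63 Eu.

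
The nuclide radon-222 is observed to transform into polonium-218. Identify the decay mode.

ΔA = 218 − 222 = -4; ΔZ = 84 − 86 = -2.
A drops by 4 and Z drops by 2 — the signature of alpha emission.

alpha decay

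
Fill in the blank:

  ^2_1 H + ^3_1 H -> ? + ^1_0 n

Conserve mass number: 2 + 3 = A + 1, so A = 4.
Conserve atomic number: 1 + 1 = Z + 0, so Z = 2.
A = 4 and Z = 2 is ^4_2 He — an alpha particle.

He-4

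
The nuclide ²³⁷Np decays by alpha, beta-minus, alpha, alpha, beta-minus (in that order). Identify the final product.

Start: (A, Z) = (237, 93).
After α: (233, 91).
After β⁻: (233, 92).
After α: (229, 90).
After α: (225, 88).
After β⁻: (225, 89).
Z = 89 is actinium.

Ac-225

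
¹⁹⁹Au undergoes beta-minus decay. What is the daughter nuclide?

Hg-199

Beta-minus decay: mass number changes by +0, atomic number by +1.
A: 199 = 199; Z: 79 + 1 = 80.
Z = 80 is mercury, so the daughter is ¹⁹⁹Hg.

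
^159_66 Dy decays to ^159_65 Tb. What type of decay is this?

beta-plus decay or electron capture

ΔA = 159 − 159 = 0; ΔZ = 65 − 66 = -1.
A is unchanged and Z drops by 1 — a proton has become a neutron (β⁺ emission or electron capture).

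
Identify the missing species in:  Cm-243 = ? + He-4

Pu-239

Conserve mass number: 243 = A + 4, so A = 239.
Conserve atomic number: 96 = Z + 2, so Z = 94.
Z = 94 is plutonium, so the species is Pu-239.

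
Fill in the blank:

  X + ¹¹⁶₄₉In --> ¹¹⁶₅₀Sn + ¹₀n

Conserve mass number: A + 116 = 116 + 1, so A = 1.
Conserve atomic number: Z + 49 = 50 + 0, so Z = 1.
A = 1 and Z = 1 is ¹₁H — a proton.

proton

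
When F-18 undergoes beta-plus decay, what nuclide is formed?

Beta-plus decay: mass number changes by +0, atomic number by -1.
A: 18 = 18; Z: 9 − 1 = 8.
Z = 8 is oxygen, so the daughter is O-18.

O-18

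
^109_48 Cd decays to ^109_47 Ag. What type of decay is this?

ΔA = 109 − 109 = 0; ΔZ = 47 − 48 = -1.
A is unchanged and Z drops by 1 — a proton has become a neutron (β⁺ emission or electron capture).

beta-plus decay or electron capture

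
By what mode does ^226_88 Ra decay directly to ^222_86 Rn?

ΔA = 222 − 226 = -4; ΔZ = 86 − 88 = -2.
A drops by 4 and Z drops by 2 — the signature of alpha emission.

alpha decay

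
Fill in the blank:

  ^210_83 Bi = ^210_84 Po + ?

beta-minus particle

Conserve mass number: 210 = 210 + A, so A = 0.
Conserve atomic number: 83 = 84 + Z, so Z = -1.
A = 0 and Z = -1 is ^0_-1 e — a beta-minus particle.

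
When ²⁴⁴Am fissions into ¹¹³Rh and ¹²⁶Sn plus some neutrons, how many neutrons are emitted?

Conserve mass number: 244 = 113 + 126 + k, so k = 244 − 239 = 5.
Check atomic number: 95 = 45 + 50 + 0 = 95. ✓

5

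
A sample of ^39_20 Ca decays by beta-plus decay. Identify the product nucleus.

Beta-plus decay: mass number changes by +0, atomic number by -1.
A: 39 = 39; Z: 20 − 1 = 19.
Z = 19 is potassium, so the daughter is ^39_19 K.

K-39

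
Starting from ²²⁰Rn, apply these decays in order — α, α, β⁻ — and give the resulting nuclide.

Bi-212

Start: (A, Z) = (220, 86).
After α: (216, 84).
After α: (212, 82).
After β⁻: (212, 83).
Z = 83 is bismuth.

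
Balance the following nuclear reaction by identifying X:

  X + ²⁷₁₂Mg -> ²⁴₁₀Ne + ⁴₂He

Conserve mass number: A + 27 = 24 + 4, so A = 1.
Conserve atomic number: Z + 12 = 10 + 2, so Z = 0.
A = 1 and Z = 0 is ¹₀n — a neutron.

neutron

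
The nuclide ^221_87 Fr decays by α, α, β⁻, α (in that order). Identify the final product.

Start: (A, Z) = (221, 87).
After α: (217, 85).
After α: (213, 83).
After β⁻: (213, 84).
After α: (209, 82).
Z = 82 is lead.

Pb-209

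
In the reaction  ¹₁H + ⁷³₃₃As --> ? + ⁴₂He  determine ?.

Ge-70

Conserve mass number: 1 + 73 = A + 4, so A = 70.
Conserve atomic number: 1 + 33 = Z + 2, so Z = 32.
Z = 32 is germanium, so the species is ⁷⁰₃₂Ge.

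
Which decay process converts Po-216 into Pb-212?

ΔA = 212 − 216 = -4; ΔZ = 82 − 84 = -2.
A drops by 4 and Z drops by 2 — the signature of alpha emission.

alpha decay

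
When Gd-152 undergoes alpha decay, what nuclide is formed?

Alpha decay: mass number changes by -4, atomic number by -2.
A: 152 − 4 = 148; Z: 64 − 2 = 62.
Z = 62 is samarium, so the daughter is Sm-148.

Sm-148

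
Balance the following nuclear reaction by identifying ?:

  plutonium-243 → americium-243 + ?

beta-minus particle

Conserve mass number: 243 = 243 + A, so A = 0.
Conserve atomic number: 94 = 95 + Z, so Z = -1.
A = 0 and Z = -1 is e⁻ — a beta-minus particle.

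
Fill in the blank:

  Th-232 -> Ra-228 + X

alpha particle

Conserve mass number: 232 = 228 + A, so A = 4.
Conserve atomic number: 90 = 88 + Z, so Z = 2.
A = 4 and Z = 2 is He-4 — an alpha particle.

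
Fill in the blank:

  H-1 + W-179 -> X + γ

Conserve mass number: 1 + 179 = A + 0, so A = 180.
Conserve atomic number: 1 + 74 = Z + 0, so Z = 75.
Z = 75 is rhenium, so the species is Re-180.

Re-180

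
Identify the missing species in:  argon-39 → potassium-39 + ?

Conserve mass number: 39 = 39 + A, so A = 0.
Conserve atomic number: 18 = 19 + Z, so Z = -1.
A = 0 and Z = -1 is e⁻ — a beta-minus particle.

beta-minus particle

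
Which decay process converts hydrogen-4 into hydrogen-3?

neutron emission

ΔA = 3 − 4 = -1; ΔZ = 1 − 1 = +0.
A drops by 1 with Z unchanged — a neutron was emitted.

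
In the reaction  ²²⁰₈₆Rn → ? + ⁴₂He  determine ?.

Conserve mass number: 220 = A + 4, so A = 216.
Conserve atomic number: 86 = Z + 2, so Z = 84.
Z = 84 is polonium, so the species is ²¹⁶₈₄Po.

Po-216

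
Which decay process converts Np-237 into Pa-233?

alpha decay

ΔA = 233 − 237 = -4; ΔZ = 91 − 93 = -2.
A drops by 4 and Z drops by 2 — the signature of alpha emission.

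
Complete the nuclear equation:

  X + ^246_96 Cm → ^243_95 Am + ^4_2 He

Conserve mass number: A + 246 = 243 + 4, so A = 1.
Conserve atomic number: Z + 96 = 95 + 2, so Z = 1.
A = 1 and Z = 1 is ^1_1 H — a proton.

proton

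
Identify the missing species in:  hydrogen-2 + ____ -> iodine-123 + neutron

Conserve mass number: 2 + A = 123 + 1, so A = 122.
Conserve atomic number: 1 + Z = 53 + 0, so Z = 52.
Z = 52 is tellurium, so the species is tellurium-122.

Te-122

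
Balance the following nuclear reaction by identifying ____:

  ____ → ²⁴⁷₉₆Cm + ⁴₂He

Conserve mass number: A = 247 + 4, so A = 251.
Conserve atomic number: Z = 96 + 2, so Z = 98.
Z = 98 is californium, so the species is ²⁵¹₉₈Cf.

Cf-251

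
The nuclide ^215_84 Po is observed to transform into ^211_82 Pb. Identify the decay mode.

alpha decay

ΔA = 211 − 215 = -4; ΔZ = 82 − 84 = -2.
A drops by 4 and Z drops by 2 — the signature of alpha emission.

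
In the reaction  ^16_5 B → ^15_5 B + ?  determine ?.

neutron

Conserve mass number: 16 = 15 + A, so A = 1.
Conserve atomic number: 5 = 5 + Z, so Z = 0.
A = 1 and Z = 0 is ^1_0 n — a neutron.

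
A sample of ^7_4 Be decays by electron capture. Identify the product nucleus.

Li-7

Electron capture: mass number changes by +0, atomic number by -1.
A: 7 = 7; Z: 4 − 1 = 3.
Z = 3 is lithium, so the daughter is ^7_3 Li.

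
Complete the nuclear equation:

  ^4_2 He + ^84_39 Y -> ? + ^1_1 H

Conserve mass number: 4 + 84 = A + 1, so A = 87.
Conserve atomic number: 2 + 39 = Z + 1, so Z = 40.
Z = 40 is zirconium, so the species is ^87_40 Zr.

Zr-87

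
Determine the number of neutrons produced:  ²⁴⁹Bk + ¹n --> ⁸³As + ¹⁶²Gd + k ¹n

Conserve mass number: 250 = 83 + 162 + k, so k = 250 − 245 = 5.
Check atomic number: 97 = 33 + 64 + 0 = 97. ✓

5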